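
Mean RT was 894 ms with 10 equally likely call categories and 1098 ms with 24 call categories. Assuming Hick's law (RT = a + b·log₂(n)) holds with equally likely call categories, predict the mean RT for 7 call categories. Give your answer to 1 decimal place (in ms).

810.9 ms

With log₂ n on the abscissa the relation is linear; from the two conditions:
  b = (1098 − 894) / (log₂ 24 − log₂ 10) = 204 / (4.5850 − 3.3219) = 161.516 ms/bit
  a = 894 − 161.516 × 3.3219 = 357.456 ms
Then RT(7) = 357.456 + 161.516 × log₂ 7 = 357.456 + 161.516 × 2.8074 ≈ 810.888 ms.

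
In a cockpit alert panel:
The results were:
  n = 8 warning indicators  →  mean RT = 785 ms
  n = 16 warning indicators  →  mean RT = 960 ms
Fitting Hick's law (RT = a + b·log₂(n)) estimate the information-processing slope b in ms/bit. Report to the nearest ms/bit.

b = (RT₂ − RT₁)/(log₂ n₂ − log₂ n₁) = (960 − 785)/(4 − 3) = 175 ms/bit.

175 ms/bit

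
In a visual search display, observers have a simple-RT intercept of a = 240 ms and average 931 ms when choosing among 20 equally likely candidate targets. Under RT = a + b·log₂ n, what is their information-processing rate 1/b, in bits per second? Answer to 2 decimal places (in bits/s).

b = (931 − 240)/log₂ 20 = 691/4.3219 = 159.882 ms per bit = 0.15988 s/bit; the reciprocal is 6.255 bits/s.

6.25 bits/s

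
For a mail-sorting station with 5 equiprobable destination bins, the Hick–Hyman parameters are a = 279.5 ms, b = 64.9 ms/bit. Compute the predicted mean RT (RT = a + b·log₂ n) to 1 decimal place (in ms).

log₂(5) = 2.3219 bits, so RT = 279.5 + 64.9 × 2.3219 ≈ 430.193 ms.

430.2 ms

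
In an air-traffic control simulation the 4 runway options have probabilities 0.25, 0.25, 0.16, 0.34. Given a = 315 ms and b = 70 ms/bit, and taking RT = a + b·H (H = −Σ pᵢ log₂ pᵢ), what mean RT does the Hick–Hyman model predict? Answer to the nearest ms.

452 ms

H = 0.25·log₂(1/0.25) + 0.25·log₂(1/0.25) + 0.16·log₂(1/0.16) + 0.34·log₂(1/0.34) = 1.9522 bits.
RT = 315 + 70 × 1.9522 = 451.65 ms.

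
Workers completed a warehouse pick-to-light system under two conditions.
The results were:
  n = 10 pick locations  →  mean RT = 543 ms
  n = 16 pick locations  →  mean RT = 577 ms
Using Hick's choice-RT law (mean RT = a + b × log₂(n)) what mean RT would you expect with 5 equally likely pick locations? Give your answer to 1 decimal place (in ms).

Solve the two-equation system in a and b:
  b = (577 − 543) / (log₂ 16 − log₂ 10) = 34 / (4 − 3.3219) = 50.142 ms/bit
  a = 543 − 50.142 × 3.3219 = 376.431 ms
Then RT(5) = 376.431 + 50.142 × log₂ 5 = 376.431 + 50.142 × 2.3219 ≈ 492.858 ms.

492.9 ms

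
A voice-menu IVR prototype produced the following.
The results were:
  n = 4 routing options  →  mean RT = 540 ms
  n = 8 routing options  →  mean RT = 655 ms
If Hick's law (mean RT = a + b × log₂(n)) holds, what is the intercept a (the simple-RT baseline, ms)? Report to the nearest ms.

310 ms

Slope: b = (655 − 540) / (log₂ 8 − log₂ 4) = 115/1.0000 = 115 ms/bit.
a = RT₁ − b·log₂ n₁ = 540 − 115 × 2 = 310.000 ms.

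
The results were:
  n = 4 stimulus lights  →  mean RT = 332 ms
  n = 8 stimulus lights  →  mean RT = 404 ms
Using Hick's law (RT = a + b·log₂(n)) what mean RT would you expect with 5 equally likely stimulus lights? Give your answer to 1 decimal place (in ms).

Solve the two-equation system in a and b:
  b = (404 − 332) / (log₂ 8 − log₂ 4) = 72 / (3 − 2) = 72.000 ms/bit
  a = 332 − 72.000 × 2 = 188.000 ms
Then RT(5) = 188.000 + 72.000 × log₂ 5 = 188.000 + 72.000 × 2.3219 ≈ 355.179 ms.

355.2 ms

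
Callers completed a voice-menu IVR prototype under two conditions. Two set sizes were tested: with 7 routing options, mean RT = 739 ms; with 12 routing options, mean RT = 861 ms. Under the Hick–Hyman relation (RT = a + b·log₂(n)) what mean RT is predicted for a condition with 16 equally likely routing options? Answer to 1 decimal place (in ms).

926.1 ms

RT is linear in log₂ n, so two points fix the line:
  b = (861 − 739) / (log₂ 12 − log₂ 7) = 122 / (3.5850 − 2.8074) = 156.891 ms/bit
  a = 739 − 156.891 × 2.8074 = 298.550 ms
Then RT(16) = 298.550 + 156.891 × log₂ 16 = 298.550 + 156.891 × 4 ≈ 926.116 ms.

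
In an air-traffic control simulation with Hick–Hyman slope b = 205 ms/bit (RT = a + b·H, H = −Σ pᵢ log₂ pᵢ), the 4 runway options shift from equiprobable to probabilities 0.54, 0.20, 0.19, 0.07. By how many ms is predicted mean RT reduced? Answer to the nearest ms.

68 ms

The RT saving is b·ΔH. Equiprobable H₀ = log₂(4) = 2.0000 bits; with the given probabilities H = 1.6682 bits.
b·(H₀ − H) = 205 × (2.0000 − 1.6682) = 68.02 ms.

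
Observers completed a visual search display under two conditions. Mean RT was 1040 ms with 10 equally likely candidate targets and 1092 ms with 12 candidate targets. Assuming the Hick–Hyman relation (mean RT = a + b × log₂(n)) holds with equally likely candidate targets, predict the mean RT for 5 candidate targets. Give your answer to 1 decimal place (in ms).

842.3 ms

Solve the two-equation system in a and b:
  b = (1092 − 1040) / (log₂ 12 − log₂ 10) = 52 / (3.5850 − 3.3219) = 197.693 ms/bit
  a = 1040 − 197.693 × 3.3219 = 383.279 ms
Then RT(5) = 383.279 + 197.693 × log₂ 5 = 383.279 + 197.693 × 2.3219 ≈ 842.307 ms.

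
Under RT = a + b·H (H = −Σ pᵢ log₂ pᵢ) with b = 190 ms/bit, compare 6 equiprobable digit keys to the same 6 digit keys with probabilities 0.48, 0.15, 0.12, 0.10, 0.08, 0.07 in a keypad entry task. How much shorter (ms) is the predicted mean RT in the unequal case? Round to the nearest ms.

Equiprobable entropy H₀ = log₂ 6 = 2.5850 bits.
Skewed entropy H = −Σ pᵢ log₂ pᵢ = 2.1781 bits.
ΔRT = b·(H₀ − H) = 190 × 0.4068 = 77.30 ms.

77 ms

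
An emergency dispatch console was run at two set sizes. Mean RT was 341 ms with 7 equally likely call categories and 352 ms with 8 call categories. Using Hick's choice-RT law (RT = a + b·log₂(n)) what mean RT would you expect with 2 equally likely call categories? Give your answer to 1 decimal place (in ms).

237.8 ms

Fit slope and intercept:
  b = (352 − 341) / (log₂ 8 − log₂ 7) = 11 / (3 − 2.8074) = 57.100 ms/bit
  a = 341 − 57.100 × 2.8074 = 180.701 ms
Then RT(2) = 180.701 + 57.100 × log₂ 2 = 180.701 + 57.100 × 1 ≈ 237.800 ms.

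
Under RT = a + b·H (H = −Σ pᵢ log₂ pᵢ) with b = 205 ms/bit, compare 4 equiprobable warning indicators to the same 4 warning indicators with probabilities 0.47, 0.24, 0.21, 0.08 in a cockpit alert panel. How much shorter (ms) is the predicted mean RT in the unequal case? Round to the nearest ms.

47 ms

Equiprobable entropy H₀ = log₂ 4 = 2.0000 bits.
Skewed entropy H = −Σ pᵢ log₂ pᵢ = 1.7704 bits.
ΔRT = b·(H₀ − H) = 205 × 0.2296 = 47.06 ms.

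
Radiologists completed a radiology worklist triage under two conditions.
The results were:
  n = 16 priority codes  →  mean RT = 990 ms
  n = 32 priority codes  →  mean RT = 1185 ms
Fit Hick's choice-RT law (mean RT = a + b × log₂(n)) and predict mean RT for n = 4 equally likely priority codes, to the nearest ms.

With log₂ n on the abscissa the relation is linear; from the two conditions:
  b = (1185 − 990) / (log₂ 32 − log₂ 16) = 195 / (5 − 4) = 195 ms/bit
  a = 990 − 195 × 4 = 210 ms
Then RT(4) = 210 + 195 × log₂ 4 = 210 + 195 × 2 ≈ 600.000 ms.

600 ms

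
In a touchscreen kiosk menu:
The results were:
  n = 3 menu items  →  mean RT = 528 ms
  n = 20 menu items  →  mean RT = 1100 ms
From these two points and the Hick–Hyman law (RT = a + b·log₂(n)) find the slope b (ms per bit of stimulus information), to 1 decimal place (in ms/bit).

209.0 ms/bit

The slope on a log₂ axis is (1100 − 528) / (4.3219 − 1.5850) = 208.991 ms/bit.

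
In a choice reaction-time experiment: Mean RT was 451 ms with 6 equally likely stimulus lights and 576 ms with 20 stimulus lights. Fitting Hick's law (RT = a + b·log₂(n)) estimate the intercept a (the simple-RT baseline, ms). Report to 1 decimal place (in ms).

265.0 ms

b = (RT₂ − RT₁)/(log₂ n₂ − log₂ n₁) = (576 − 451)/(4.3219 − 2.5850) = 71.965 ms/bit.
Intercept: a = 451 − 71.965·log₂(6) = 264.974 ms.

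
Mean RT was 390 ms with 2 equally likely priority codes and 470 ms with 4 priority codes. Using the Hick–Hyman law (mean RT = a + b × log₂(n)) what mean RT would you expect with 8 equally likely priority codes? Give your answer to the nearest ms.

550 ms

RT is linear in log₂ n, so two points fix the line:
  b = (470 − 390) / (log₂ 4 − log₂ 2) = 80 / (2 − 1) = 80 ms/bit
  a = 390 − 80 × 1 = 310 ms
Then RT(8) = 310 + 80 × log₂ 8 = 310 + 80 × 3 ≈ 550.000 ms.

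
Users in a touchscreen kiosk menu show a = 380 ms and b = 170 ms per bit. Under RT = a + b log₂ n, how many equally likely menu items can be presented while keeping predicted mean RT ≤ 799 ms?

Set 380 + 170·log₂ n ≤ 799 → log₂ n ≤ (799 − 380)/170 = 2.4647.
So n ≤ 2^2.4647 = 5.520; the largest integer n is 5.

5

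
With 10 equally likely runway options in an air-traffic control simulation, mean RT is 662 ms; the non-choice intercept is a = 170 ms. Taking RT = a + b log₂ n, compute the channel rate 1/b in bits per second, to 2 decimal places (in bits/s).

6.75 bits/s

b = (662 − 170)/log₂ 10 = 492/3.3219 = 148.107 ms per bit = 0.14811 s/bit; the reciprocal is 6.752 bits/s.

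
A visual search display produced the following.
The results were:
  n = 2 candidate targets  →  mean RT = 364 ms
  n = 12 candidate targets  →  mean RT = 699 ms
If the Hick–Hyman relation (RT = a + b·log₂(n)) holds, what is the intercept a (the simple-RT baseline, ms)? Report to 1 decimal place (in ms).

The slope on a log₂ axis is (699 − 364) / (3.5850 − 1) = 129.596 ms/bit.
Intercept: a = 364 − 129.596·log₂(2) = 234.404 ms.

234.4 ms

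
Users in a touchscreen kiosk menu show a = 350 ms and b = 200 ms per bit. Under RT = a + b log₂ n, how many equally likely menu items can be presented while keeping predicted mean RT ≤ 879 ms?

200·log₂ n ≤ 879 − 350 = 529, giving log₂ n ≤ 2.6450 and n ≤ 6.255. The largest whole number is 6.

6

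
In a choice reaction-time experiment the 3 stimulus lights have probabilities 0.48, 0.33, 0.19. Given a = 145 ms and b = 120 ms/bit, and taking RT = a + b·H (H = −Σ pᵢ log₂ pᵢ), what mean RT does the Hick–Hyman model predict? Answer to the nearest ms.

H = 0.48·log₂(1/0.48) + 0.33·log₂(1/0.33) + 0.19·log₂(1/0.19) = 1.4913 bits.
RT = 145 + 120 × 1.4913 = 323.96 ms.

324 ms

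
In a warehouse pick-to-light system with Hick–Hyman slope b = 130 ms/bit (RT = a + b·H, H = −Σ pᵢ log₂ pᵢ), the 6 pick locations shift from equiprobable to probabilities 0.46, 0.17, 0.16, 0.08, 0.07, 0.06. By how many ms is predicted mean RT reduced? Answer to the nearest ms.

The RT saving is b·ΔH. Equiprobable H₀ = log₂(6) = 2.5850 bits; with the given probabilities H = 2.1765 bits.
b·(H₀ − H) = 130 × (2.5850 − 2.1765) = 53.10 ms.

53 ms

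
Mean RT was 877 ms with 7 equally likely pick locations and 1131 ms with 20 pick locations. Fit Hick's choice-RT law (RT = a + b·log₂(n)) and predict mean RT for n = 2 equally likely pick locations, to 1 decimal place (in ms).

With log₂ n on the abscissa the relation is linear; from the two conditions:
  b = (1131 − 877) / (log₂ 20 − log₂ 7) = 254 / (4.3219 − 2.8074) = 167.704 ms/bit
  a = 877 − 167.704 × 2.8074 = 406.195 ms
Then RT(2) = 406.195 + 167.704 × log₂ 2 = 406.195 + 167.704 × 1 ≈ 573.899 ms.

573.9 ms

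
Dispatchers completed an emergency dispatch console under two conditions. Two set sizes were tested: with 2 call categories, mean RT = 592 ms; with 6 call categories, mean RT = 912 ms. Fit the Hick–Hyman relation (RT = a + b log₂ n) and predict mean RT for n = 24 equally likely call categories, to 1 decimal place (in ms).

Solve the two-equation system in a and b:
  b = (912 − 592) / (log₂ 6 − log₂ 2) = 320 / (2.5850 − 1) = 201.898 ms/bit
  a = 592 − 201.898 × 1 = 390.102 ms
Then RT(24) = 390.102 + 201.898 × log₂ 24 = 390.102 + 201.898 × 4.5850 ≈ 1315.795 ms.

1315.8 ms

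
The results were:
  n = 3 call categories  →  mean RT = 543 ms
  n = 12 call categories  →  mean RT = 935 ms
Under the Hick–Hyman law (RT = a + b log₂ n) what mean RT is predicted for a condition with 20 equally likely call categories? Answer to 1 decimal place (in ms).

1079.4 ms

With log₂ n on the abscissa the relation is linear; from the two conditions:
  b = (935 − 543) / (log₂ 12 − log₂ 3) = 392 / (3.5850 − 1.5850) = 196.000 ms/bit
  a = 543 − 196.000 × 1.5850 = 232.347 ms
Then RT(20) = 232.347 + 196.000 × log₂ 20 = 232.347 + 196.000 × 4.3219 ≈ 1079.445 ms.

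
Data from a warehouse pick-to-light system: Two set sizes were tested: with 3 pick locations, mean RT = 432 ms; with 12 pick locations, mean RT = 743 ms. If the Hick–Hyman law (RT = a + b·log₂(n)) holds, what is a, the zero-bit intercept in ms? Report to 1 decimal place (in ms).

185.5 ms

b = (RT₂ − RT₁)/(log₂ n₂ − log₂ n₁) = (743 − 432)/(3.5850 − 1.5850) = 155.500 ms/bit.
a = RT₁ − b·log₂ n₁ = 432 − 155.500 × 1.5850 = 185.538 ms.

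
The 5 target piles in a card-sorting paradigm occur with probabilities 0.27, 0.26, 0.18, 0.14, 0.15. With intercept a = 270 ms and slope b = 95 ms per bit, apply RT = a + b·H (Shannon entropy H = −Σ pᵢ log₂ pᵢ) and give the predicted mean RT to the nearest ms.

485 ms

Entropy contributions −pᵢ log₂ pᵢ: 0.5100, 0.5053, 0.4453, 0.3971, 0.4105; sum H = 2.2683 bits.
RT = a + bH = 270 + 95·2.2683 = 485.49 ms.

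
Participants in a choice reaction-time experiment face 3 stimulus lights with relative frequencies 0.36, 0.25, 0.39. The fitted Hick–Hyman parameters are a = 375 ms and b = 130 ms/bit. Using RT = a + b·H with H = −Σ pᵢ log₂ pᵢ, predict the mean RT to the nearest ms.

H = 0.36·log₂(1/0.36) + 0.25·log₂(1/0.25) + 0.39·log₂(1/0.39) = 1.5604 bits.
RT = 375 + 130 × 1.5604 = 577.85 ms.

578 ms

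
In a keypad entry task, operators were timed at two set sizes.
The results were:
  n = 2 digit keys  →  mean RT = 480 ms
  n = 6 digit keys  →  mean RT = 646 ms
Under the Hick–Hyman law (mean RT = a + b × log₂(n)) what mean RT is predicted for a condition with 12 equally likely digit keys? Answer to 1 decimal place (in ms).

RT is linear in log₂ n, so two points fix the line:
  b = (646 − 480) / (log₂ 6 − log₂ 2) = 166 / (2.5850 − 1) = 104.734 ms/bit
  a = 480 − 104.734 × 1 = 375.266 ms
Then RT(12) = 375.266 + 104.734 × log₂ 12 = 375.266 + 104.734 × 3.5850 ≈ 750.734 ms.

750.7 ms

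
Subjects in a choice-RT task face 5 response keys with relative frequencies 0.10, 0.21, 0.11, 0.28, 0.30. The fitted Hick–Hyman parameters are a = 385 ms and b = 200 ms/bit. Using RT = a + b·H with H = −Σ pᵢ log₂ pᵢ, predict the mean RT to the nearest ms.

823 ms

H = 0.10·log₂(1/0.10) + 0.21·log₂(1/0.21) + 0.11·log₂(1/0.11) + 0.28·log₂(1/0.28) + 0.30·log₂(1/0.30) = 2.1906 bits.
RT = 385 + 200 × 2.1906 = 823.12 ms.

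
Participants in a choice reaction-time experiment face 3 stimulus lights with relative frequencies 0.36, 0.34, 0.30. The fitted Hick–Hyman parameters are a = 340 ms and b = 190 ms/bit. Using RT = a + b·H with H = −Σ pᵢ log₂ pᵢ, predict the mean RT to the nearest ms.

640 ms

Entropy contributions −pᵢ log₂ pᵢ: 0.5306, 0.5292, 0.5211; sum H = 1.5809 bits.
RT = a + bH = 340 + 190·1.5809 = 640.37 ms.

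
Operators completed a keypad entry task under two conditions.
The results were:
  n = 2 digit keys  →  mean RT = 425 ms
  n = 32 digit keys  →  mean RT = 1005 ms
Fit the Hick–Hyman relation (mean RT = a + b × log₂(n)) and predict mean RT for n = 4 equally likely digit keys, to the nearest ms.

With log₂ n on the abscissa the relation is linear; from the two conditions:
  b = (1005 − 425) / (log₂ 32 − log₂ 2) = 580 / (5 − 1) = 145 ms/bit
  a = 425 − 145 × 1 = 280 ms
Then RT(4) = 280 + 145 × log₂ 4 = 280 + 145 × 2 ≈ 570.000 ms.

570 ms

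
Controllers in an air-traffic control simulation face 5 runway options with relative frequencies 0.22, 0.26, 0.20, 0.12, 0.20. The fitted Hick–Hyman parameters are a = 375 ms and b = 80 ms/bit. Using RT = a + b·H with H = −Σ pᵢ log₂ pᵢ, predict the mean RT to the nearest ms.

Entropy contributions −pᵢ log₂ pᵢ: 0.4806, 0.5053, 0.4644, 0.3671, 0.4644; sum H = 2.2817 bits.
RT = a + bH = 375 + 80·2.2817 = 557.54 ms.

558 ms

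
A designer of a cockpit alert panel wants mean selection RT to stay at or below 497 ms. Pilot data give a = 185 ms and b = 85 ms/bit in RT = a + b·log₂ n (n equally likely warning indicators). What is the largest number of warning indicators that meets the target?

12

Information budget: (497 − 185)/85 = 3.6706 bits, so n ≤ 2^3.6706 = 12.734 → at most 12.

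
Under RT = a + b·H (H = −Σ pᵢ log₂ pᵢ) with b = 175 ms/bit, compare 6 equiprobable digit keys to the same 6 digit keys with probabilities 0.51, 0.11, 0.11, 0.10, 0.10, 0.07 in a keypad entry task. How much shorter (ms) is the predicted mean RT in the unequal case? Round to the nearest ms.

Equiprobable entropy H₀ = log₂ 6 = 2.5850 bits.
Skewed entropy H = −Σ pᵢ log₂ pᵢ = 2.1289 bits.
ΔRT = b·(H₀ − H) = 175 × 0.4560 = 79.80 ms.

80 ms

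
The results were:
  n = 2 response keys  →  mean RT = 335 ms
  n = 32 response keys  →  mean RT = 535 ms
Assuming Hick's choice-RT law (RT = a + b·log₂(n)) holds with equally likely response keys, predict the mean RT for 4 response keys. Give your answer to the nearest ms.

385 ms

Fit slope and intercept:
  b = (535 − 335) / (log₂ 32 − log₂ 2) = 200 / (5 − 1) = 50 ms/bit
  a = 335 − 50 × 1 = 285 ms
Then RT(4) = 285 + 50 × log₂ 4 = 285 + 50 × 2 ≈ 385.000 ms.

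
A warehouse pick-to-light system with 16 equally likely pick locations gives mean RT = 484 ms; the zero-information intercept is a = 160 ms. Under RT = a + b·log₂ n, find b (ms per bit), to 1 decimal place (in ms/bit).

log₂(16) = 4 bits.
b = (RT − a)/log₂ n = (484 − 160) / 4 = 81.000 ms/bit.

81.0 ms/bit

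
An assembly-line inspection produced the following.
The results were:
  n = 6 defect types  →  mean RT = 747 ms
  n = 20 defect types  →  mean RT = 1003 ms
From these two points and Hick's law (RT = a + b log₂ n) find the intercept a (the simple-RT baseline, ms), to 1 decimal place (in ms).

The slope on a log₂ axis is (1003 − 747) / (4.3219 − 2.5850) = 147.383 ms/bit.
Intercept: a = 747 − 147.383·log₂(6) = 366.019 ms.

366.0 ms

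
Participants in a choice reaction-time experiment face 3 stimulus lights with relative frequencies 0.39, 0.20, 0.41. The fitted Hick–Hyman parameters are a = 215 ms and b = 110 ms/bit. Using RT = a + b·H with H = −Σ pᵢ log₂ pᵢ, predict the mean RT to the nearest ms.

H = 0.39·log₂(1/0.39) + 0.20·log₂(1/0.20) + 0.41·log₂(1/0.41) = 1.5216 bits.
RT = 215 + 110 × 1.5216 = 382.37 ms.

382 ms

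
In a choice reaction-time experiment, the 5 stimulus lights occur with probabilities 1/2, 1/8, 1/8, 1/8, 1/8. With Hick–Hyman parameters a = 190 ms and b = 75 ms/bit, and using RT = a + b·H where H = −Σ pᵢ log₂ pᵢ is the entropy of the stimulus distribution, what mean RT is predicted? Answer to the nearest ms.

340 ms

Each term −pᵢ log₂ pᵢ: 0.5·1 + 0.125·3 + 0.125·3 + 0.125·3 + 0.125·3; summed, H = 2.000 bits.
Mean RT = a + bH = 190 + 75·2.000 = 340.00 ms.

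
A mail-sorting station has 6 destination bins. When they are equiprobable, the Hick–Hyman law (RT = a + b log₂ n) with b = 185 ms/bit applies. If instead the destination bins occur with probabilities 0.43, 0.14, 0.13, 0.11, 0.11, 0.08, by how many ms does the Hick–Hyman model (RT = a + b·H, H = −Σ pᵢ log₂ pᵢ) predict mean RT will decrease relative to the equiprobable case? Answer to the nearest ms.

The RT saving is b·ΔH. Equiprobable H₀ = log₂(6) = 2.5850 bits; with the given probabilities H = 2.2954 bits.
b·(H₀ − H) = 185 × (2.5850 − 2.2954) = 53.57 ms.

54 ms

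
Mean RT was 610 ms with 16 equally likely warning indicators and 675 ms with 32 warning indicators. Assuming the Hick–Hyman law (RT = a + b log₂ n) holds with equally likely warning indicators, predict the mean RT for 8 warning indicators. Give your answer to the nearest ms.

545 ms

RT is linear in log₂ n, so two points fix the line:
  b = (675 − 610) / (log₂ 32 − log₂ 16) = 65 / (5 − 4) = 65 ms/bit
  a = 610 − 65 × 4 = 350 ms
Then RT(8) = 350 + 65 × log₂ 8 = 350 + 65 × 3 ≈ 545.000 ms.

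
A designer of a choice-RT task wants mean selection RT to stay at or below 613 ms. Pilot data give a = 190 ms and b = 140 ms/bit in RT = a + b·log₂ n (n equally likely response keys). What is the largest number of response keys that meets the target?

Set 190 + 140·log₂ n ≤ 613 → log₂ n ≤ (613 − 190)/140 = 3.0214.
So n ≤ 2^3.0214 = 8.120; the largest integer n is 8.

8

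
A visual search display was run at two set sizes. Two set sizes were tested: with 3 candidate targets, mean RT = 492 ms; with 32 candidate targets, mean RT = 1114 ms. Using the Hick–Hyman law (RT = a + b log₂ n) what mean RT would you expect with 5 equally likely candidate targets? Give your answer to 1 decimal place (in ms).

Solve the two-equation system in a and b:
  b = (1114 − 492) / (log₂ 32 − log₂ 3) = 622 / (5 − 1.5850) = 182.136 ms/bit
  a = 492 − 182.136 × 1.5850 = 203.322 ms
Then RT(5) = 203.322 + 182.136 × log₂ 5 = 203.322 + 182.136 × 2.3219 ≈ 626.228 ms.

626.2 ms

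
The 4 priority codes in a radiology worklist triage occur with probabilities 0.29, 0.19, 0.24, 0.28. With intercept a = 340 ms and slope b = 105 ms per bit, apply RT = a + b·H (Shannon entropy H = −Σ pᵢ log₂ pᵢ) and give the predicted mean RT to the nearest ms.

H = 0.29·log₂(1/0.29) + 0.19·log₂(1/0.19) + 0.24·log₂(1/0.24) + 0.28·log₂(1/0.28) = 1.9815 bits.
RT = 340 + 105 × 1.9815 = 548.06 ms.

548 ms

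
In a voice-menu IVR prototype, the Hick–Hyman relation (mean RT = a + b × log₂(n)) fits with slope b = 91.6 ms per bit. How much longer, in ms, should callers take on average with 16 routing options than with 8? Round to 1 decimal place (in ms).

91.6 ms

Only the slope matters, since a is common to both: ΔRT = b·log₂(n₂/n₁).
log₂(16) − log₂(8) = log₂(16/8) = log₂(2) = 1.
ΔRT = 91.6 × 1.0000 = 91.600 ms.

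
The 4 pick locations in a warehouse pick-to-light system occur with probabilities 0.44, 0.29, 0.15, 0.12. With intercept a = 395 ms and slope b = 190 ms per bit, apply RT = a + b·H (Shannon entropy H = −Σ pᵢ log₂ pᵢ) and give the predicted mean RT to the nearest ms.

740 ms

H = 0.44·log₂(1/0.44) + 0.29·log₂(1/0.29) + 0.15·log₂(1/0.15) + 0.12·log₂(1/0.12) = 1.8167 bits.
RT = 395 + 190 × 1.8167 = 740.17 ms.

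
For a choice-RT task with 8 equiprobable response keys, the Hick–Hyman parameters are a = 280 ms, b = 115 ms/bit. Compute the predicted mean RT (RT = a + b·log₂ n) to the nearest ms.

log₂(8) = 3 bits, so RT = 280 + 115 × 3 ≈ 625.000 ms.

625 ms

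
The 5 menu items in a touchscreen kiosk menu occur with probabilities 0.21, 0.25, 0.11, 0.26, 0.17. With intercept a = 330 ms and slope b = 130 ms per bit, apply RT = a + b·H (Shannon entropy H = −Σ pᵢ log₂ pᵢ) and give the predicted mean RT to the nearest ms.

H = 0.21·log₂(1/0.21) + 0.25·log₂(1/0.25) + 0.11·log₂(1/0.11) + 0.26·log₂(1/0.26) + 0.17·log₂(1/0.17) = 2.2630 bits.
RT = 330 + 130 × 2.2630 = 624.19 ms.

624 ms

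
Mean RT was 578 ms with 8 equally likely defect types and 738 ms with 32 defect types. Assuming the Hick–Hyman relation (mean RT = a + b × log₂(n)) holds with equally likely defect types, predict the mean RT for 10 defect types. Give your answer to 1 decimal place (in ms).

603.8 ms

RT is linear in log₂ n, so two points fix the line:
  b = (738 − 578) / (log₂ 32 − log₂ 8) = 160 / (5 − 3) = 80.000 ms/bit
  a = 578 − 80.000 × 3 = 338.000 ms
Then RT(10) = 338.000 + 80.000 × log₂ 10 = 338.000 + 80.000 × 3.3219 ≈ 603.754 ms.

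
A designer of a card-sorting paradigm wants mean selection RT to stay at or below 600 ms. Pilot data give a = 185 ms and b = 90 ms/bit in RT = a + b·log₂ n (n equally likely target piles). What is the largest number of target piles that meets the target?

Set 185 + 90·log₂ n ≤ 600 → log₂ n ≤ (600 − 185)/90 = 4.6111.
So n ≤ 2^4.6111 = 24.439; the largest integer n is 24.

24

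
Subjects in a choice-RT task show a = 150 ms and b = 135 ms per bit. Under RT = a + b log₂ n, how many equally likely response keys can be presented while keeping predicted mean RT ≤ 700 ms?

Set 150 + 135·log₂ n ≤ 700 → log₂ n ≤ (700 − 150)/135 = 4.0741.
So n ≤ 2^4.0741 = 16.843; the largest integer n is 16.

16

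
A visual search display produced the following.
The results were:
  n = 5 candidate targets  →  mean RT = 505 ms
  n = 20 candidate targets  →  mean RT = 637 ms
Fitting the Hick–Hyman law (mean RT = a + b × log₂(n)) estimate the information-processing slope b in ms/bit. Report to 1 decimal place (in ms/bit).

The slope on a log₂ axis is (637 − 505) / (4.3219 − 2.3219) = 66.000 ms/bit.

66.0 ms/bit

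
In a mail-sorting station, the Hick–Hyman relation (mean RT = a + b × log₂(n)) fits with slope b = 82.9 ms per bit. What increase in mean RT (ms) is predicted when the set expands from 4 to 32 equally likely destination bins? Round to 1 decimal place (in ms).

Only the slope matters, since a is common to both: ΔRT = b·log₂(n₂/n₁).
log₂(32) − log₂(4) = log₂(32/4) = log₂(8) = 3.
ΔRT = 82.9 × 3.0000 = 248.700 ms.

248.7 ms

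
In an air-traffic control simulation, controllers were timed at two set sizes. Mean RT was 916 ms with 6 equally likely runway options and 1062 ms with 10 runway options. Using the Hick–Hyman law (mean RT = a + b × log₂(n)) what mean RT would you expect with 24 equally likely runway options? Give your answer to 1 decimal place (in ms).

Fit slope and intercept:
  b = (1062 − 916) / (log₂ 10 − log₂ 6) = 146 / (3.3219 − 2.5850) = 198.110 ms/bit
  a = 916 − 198.110 × 2.5850 = 403.894 ms
Then RT(24) = 403.894 + 198.110 × log₂ 24 = 403.894 + 198.110 × 4.5850 ≈ 1312.219 ms.

1312.2 ms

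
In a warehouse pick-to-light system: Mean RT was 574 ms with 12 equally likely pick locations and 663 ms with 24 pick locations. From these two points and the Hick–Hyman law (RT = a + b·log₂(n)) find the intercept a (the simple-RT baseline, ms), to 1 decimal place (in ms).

The slope on a log₂ axis is (663 − 574) / (4.5850 − 3.5850) = 89.000 ms/bit.
a = RT₁ − b·log₂ n₁ = 574 − 89.000 × 3.5850 = 254.938 ms.

254.9 ms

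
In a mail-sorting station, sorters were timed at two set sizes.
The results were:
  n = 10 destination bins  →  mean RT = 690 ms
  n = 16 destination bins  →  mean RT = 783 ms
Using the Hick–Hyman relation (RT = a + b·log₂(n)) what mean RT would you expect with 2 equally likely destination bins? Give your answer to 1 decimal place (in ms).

Solve the two-equation system in a and b:
  b = (783 − 690) / (log₂ 16 − log₂ 10) = 93 / (4 − 3.3219) = 137.154 ms/bit
  a = 690 − 137.154 × 3.3219 = 234.386 ms
Then RT(2) = 234.386 + 137.154 × log₂ 2 = 234.386 + 137.154 × 1 ≈ 371.539 ms.

371.5 ms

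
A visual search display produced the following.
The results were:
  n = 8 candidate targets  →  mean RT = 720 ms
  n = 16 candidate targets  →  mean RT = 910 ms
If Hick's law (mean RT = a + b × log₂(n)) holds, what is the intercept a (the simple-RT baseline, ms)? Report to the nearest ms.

150 ms

Slope: b = (910 − 720) / (log₂ 16 − log₂ 8) = 190/1.0000 = 190 ms/bit.
Intercept: a = 720 − 190·log₂(8) = 150.000 ms.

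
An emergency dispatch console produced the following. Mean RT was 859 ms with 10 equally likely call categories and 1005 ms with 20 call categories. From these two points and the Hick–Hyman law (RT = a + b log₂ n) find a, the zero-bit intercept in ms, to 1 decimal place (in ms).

374.0 ms

The slope on a log₂ axis is (1005 − 859) / (4.3219 − 3.3219) = 146.000 ms/bit.
a = RT₁ − b·log₂ n₁ = 859 − 146.000 × 3.3219 = 373.998 ms.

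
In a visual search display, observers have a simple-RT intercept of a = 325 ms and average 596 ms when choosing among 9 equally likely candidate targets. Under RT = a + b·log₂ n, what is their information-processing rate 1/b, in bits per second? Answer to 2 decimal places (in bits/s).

11.70 bits/s

Choice component = 596 − 325 = 271 ms over log₂(9) = 3.1699 bits.
b = 271 / 3.1699 = 85.491 ms/bit, so 1/b = 11.697 bits/s.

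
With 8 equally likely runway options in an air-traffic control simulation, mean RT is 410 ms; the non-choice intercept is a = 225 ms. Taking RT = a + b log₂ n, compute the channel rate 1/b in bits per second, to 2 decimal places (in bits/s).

Choice component = 410 − 225 = 185 ms over log₂(8) = 3 bits.
b = 185 / 3 = 61.667 ms/bit, so 1/b = 16.216 bits/s.

16.22 bits/s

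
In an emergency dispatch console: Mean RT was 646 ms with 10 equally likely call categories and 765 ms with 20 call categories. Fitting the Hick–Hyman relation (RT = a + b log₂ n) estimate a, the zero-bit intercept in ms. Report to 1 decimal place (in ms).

250.7 ms

The slope on a log₂ axis is (765 − 646) / (4.3219 − 3.3219) = 119.000 ms/bit.
Intercept: a = 646 − 119.000·log₂(10) = 250.691 ms.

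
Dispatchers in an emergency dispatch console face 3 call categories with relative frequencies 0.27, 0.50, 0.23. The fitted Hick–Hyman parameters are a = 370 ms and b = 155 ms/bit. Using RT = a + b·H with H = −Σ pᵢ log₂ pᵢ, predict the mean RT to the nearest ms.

H = 0.27·log₂(1/0.27) + 0.50·log₂(1/0.50) + 0.23·log₂(1/0.23) = 1.4977 bits.
RT = 370 + 155 × 1.4977 = 602.14 ms.

602 ms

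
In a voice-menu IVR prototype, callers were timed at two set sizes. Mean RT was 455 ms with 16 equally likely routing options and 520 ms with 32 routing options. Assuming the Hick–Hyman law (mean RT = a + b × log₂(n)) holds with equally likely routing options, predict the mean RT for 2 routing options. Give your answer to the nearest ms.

260 ms

With log₂ n on the abscissa the relation is linear; from the two conditions:
  b = (520 − 455) / (log₂ 32 − log₂ 16) = 65 / (5 − 4) = 65 ms/bit
  a = 455 − 65 × 4 = 195 ms
Then RT(2) = 195 + 65 × log₂ 2 = 195 + 65 × 1 ≈ 260.000 ms.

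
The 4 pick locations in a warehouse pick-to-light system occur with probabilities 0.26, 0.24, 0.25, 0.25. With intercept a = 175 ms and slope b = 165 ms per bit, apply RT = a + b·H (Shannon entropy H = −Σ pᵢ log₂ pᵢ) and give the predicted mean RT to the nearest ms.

Entropy contributions −pᵢ log₂ pᵢ: 0.5053, 0.4941, 0.5000, 0.5000; sum H = 1.9994 bits.
RT = a + bH = 175 + 165·1.9994 = 504.90 ms.

505 ms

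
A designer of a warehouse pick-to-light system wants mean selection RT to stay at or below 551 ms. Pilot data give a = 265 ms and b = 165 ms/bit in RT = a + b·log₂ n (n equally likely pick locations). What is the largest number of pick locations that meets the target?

3

Information budget: (551 − 265)/165 = 1.7333 bits, so n ≤ 2^1.7333 = 3.325 → at most 3.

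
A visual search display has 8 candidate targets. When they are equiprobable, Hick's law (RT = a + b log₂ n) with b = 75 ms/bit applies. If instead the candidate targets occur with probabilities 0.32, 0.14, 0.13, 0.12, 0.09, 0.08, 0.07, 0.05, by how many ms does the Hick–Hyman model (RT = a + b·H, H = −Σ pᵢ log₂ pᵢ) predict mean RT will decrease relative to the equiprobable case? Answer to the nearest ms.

18 ms

The RT saving is b·ΔH. Equiprobable H₀ = log₂(8) = 3.0000 bits; with the given probabilities H = 2.7617 bits.
b·(H₀ − H) = 75 × (3.0000 − 2.7617) = 17.87 ms.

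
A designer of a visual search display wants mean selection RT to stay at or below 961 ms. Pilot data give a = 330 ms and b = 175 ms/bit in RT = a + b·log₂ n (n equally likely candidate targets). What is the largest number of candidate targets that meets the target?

Information budget: (961 − 330)/175 = 3.6057 bits, so n ≤ 2^3.6057 = 12.174 → at most 12.

12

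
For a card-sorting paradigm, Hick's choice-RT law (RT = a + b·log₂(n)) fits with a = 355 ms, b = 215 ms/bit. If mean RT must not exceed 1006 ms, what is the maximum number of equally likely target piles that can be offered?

215·log₂ n ≤ 1006 − 355 = 651, giving log₂ n ≤ 3.0279 and n ≤ 8.156. The largest whole number is 8.

8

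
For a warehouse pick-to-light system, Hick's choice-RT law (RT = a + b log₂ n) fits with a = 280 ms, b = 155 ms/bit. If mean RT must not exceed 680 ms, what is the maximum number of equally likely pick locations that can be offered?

Information budget: (680 − 280)/155 = 2.5806 bits, so n ≤ 2^2.5806 = 5.982 → at most 5.

5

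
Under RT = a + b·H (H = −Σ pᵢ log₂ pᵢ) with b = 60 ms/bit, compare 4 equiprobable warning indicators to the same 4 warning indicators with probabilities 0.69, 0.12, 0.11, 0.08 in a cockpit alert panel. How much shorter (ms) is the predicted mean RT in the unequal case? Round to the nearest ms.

37 ms

Equiprobable entropy H₀ = log₂ 4 = 2.0000 bits.
Skewed entropy H = −Σ pᵢ log₂ pᵢ = 1.3782 bits.
ΔRT = b·(H₀ − H) = 60 × 0.6218 = 37.31 ms.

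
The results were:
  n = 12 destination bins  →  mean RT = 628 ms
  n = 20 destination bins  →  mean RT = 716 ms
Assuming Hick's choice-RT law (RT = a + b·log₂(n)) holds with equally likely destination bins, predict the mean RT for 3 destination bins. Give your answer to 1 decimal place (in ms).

389.2 ms

Solve the two-equation system in a and b:
  b = (716 − 628) / (log₂ 20 − log₂ 12) = 88 / (4.3219 − 3.5850) = 119.409 ms/bit
  a = 628 − 119.409 × 3.5850 = 199.925 ms
Then RT(3) = 199.925 + 119.409 × log₂ 3 = 199.925 + 119.409 × 1.5850 ≈ 389.183 ms.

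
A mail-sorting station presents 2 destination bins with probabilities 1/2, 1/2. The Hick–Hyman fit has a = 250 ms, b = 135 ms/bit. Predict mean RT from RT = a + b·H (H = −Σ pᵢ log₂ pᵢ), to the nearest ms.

H = −Σ pᵢ log₂ pᵢ = 0.5·1 + 0.5·1 = 1.000 bits.
RT = 250 + 135 × 1.000 = 385.00 ms.

385 ms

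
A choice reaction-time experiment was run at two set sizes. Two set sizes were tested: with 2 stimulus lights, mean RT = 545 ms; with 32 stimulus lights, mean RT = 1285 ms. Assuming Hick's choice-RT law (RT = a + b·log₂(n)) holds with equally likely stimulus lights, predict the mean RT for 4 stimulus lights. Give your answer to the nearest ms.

Solve the two-equation system in a and b:
  b = (1285 − 545) / (log₂ 32 − log₂ 2) = 740 / (5 − 1) = 185 ms/bit
  a = 545 − 185 × 1 = 360 ms
Then RT(4) = 360 + 185 × log₂ 4 = 360 + 185 × 2 ≈ 730.000 ms.

730 ms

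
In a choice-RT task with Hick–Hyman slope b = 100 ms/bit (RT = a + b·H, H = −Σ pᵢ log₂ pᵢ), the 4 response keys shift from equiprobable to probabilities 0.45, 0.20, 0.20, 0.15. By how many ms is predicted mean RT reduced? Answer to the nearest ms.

14 ms

The RT saving is b·ΔH. Equiprobable H₀ = log₂(4) = 2.0000 bits; with the given probabilities H = 1.8577 bits.
b·(H₀ − H) = 100 × (2.0000 − 1.8577) = 14.23 ms.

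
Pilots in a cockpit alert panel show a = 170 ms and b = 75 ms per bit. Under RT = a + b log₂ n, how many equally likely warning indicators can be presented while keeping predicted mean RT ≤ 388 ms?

7

75·log₂ n ≤ 388 − 170 = 218, giving log₂ n ≤ 2.9067 and n ≤ 7.499. The largest whole number is 7.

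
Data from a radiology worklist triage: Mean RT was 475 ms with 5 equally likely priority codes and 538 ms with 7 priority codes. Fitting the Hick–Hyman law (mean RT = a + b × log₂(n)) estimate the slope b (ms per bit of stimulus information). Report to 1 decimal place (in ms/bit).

129.8 ms/bit

b = (RT₂ − RT₁)/(log₂ n₂ − log₂ n₁) = (538 − 475)/(2.8074 − 2.3219) = 129.783 ms/bit.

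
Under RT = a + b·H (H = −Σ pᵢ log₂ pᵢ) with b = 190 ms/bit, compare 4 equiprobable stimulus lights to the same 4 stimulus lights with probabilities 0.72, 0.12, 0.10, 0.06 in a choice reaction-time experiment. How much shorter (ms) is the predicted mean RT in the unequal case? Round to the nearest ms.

The RT saving is b·ΔH. Equiprobable H₀ = log₂(4) = 2.0000 bits; with the given probabilities H = 1.2840 bits.
b·(H₀ − H) = 190 × (2.0000 − 1.2840) = 136.04 ms.

136 ms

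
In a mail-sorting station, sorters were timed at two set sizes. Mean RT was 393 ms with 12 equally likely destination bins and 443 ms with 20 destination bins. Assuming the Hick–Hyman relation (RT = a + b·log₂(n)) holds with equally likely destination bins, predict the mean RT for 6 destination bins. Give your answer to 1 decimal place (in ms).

325.2 ms

Fit slope and intercept:
  b = (443 − 393) / (log₂ 20 − log₂ 12) = 50 / (4.3219 − 3.5850) = 67.846 ms/bit
  a = 393 − 67.846 × 3.5850 = 149.775 ms
Then RT(6) = 149.775 + 67.846 × log₂ 6 = 149.775 + 67.846 × 2.5850 ≈ 325.154 ms.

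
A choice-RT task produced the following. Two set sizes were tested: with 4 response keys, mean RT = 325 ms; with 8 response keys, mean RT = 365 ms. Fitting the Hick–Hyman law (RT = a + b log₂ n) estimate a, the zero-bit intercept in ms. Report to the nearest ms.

The slope on a log₂ axis is (365 − 325) / (3 − 2) = 40 ms/bit.
Intercept: a = 325 − 40·log₂(4) = 245.000 ms.

245 ms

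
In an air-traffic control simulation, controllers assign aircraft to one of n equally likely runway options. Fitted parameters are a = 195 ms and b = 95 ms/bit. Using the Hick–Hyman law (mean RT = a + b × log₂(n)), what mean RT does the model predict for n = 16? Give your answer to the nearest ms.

575 ms

log₂(16) = 4 bits, so RT = 195 + 95 × 4 ≈ 575.000 ms.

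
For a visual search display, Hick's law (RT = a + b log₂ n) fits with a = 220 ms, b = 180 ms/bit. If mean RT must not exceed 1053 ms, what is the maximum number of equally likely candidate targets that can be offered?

24

180·log₂ n ≤ 1053 − 220 = 833, giving log₂ n ≤ 4.6278 and n ≤ 24.723. The largest whole number is 24.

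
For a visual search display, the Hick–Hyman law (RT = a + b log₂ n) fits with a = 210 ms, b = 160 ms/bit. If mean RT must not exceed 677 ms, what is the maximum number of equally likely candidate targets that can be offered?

Information budget: (677 − 210)/160 = 2.9188 bits, so n ≤ 2^2.9188 = 7.562 → at most 7.

7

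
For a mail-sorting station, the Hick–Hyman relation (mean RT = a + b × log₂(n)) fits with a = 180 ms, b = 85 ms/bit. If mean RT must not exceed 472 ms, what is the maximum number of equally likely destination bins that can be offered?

Set 180 + 85·log₂ n ≤ 472 → log₂ n ≤ (472 − 180)/85 = 3.4353.
So n ≤ 2^3.4353 = 10.817; the largest integer n is 10.

10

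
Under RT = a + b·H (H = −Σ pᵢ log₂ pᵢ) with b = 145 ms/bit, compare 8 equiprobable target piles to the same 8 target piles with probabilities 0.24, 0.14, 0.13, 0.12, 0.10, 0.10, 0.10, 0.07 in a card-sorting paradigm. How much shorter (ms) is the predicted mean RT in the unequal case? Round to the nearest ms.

14 ms

The RT saving is b·ΔH. Equiprobable H₀ = log₂(8) = 3.0000 bits; with the given probabilities H = 2.9061 bits.
b·(H₀ − H) = 145 × (3.0000 − 2.9061) = 13.62 ms.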